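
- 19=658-677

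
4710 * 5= 23550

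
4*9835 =39340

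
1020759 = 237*4307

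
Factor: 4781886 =2^1 * 3^1*796981^1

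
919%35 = 9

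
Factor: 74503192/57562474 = 37251596/28781237 = 2^2 * 31^( - 1 )*928427^(-1)*9312899^1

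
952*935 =890120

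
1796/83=1796/83 =21.64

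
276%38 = 10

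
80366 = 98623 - 18257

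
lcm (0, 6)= 0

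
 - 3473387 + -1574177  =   - 5047564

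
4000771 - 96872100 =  - 92871329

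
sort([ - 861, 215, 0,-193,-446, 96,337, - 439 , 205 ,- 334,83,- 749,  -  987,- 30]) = [ - 987, - 861,  -  749, - 446 , - 439, - 334,- 193, - 30, 0,83, 96, 205, 215,337 ]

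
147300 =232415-85115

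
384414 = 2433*158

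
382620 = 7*54660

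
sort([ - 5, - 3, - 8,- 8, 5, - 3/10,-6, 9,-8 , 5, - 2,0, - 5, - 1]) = [ - 8, - 8,-8,- 6,-5, - 5,  -  3, -2 , - 1,- 3/10, 0,5,5,9 ]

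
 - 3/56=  - 3/56= - 0.05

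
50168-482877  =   - 432709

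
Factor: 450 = 2^1*3^2*5^2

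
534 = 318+216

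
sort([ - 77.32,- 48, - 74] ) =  [ - 77.32, - 74,-48]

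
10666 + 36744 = 47410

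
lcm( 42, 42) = 42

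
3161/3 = 3161/3 = 1053.67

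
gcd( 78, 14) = 2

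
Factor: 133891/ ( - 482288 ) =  - 191/688 = - 2^(-4)*43^( - 1)* 191^1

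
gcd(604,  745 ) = 1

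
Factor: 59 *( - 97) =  - 5723  =  - 59^1 * 97^1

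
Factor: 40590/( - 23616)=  - 2^(  -  5)*5^1*11^1=- 55/32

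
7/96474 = 1/13782 = 0.00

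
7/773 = 7/773 = 0.01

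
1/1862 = 1/1862 = 0.00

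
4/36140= 1/9035 =0.00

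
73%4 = 1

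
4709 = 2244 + 2465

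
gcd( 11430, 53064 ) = 18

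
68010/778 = 87 + 162/389  =  87.42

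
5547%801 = 741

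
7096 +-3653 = 3443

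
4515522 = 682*6621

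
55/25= 2 + 1/5   =  2.20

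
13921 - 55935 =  - 42014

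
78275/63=78275/63 = 1242.46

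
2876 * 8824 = 25377824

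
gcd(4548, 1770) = 6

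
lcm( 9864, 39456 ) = 39456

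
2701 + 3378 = 6079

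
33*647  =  21351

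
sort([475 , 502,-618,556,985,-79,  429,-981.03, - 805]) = [ - 981.03,- 805 , - 618,-79 , 429, 475, 502  ,  556,985]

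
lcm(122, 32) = 1952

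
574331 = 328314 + 246017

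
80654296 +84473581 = 165127877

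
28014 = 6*4669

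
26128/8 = 3266 = 3266.00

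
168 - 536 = - 368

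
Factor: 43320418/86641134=21660209/43320567=3^(  -  1 )*19^1*269^ (  -  1)*449^1*2539^1*53681^(-1)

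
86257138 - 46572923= 39684215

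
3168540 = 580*5463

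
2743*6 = 16458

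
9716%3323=3070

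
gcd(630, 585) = 45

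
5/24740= 1/4948 = 0.00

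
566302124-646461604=-80159480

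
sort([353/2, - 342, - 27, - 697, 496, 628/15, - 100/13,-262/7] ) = [  -  697, - 342, - 262/7, -27, - 100/13,628/15, 353/2, 496 ]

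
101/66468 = 101/66468 = 0.00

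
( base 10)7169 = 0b1110000000001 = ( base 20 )hi9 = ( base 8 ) 16001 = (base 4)1300001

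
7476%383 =199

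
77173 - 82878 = -5705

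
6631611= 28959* 229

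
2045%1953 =92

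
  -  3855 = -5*771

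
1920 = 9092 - 7172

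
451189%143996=19201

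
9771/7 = 9771/7=1395.86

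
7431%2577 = 2277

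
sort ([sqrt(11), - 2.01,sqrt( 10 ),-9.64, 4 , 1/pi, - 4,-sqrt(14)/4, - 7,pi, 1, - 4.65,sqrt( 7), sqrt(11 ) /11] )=[ - 9.64,  -  7,-4.65, - 4, - 2.01, - sqrt( 14)/4, sqrt(11)/11, 1/pi, 1, sqrt(7),pi, sqrt (10), sqrt(11),4 ] 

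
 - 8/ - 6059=8/6059=0.00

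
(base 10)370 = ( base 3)111201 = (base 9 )451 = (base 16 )172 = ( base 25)EK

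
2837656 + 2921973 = 5759629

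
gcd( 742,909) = 1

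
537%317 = 220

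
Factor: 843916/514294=2^1* 11^( - 1) * 23^1*97^(-1) * 241^(-1 )*9173^1 = 421958/257147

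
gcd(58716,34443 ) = 9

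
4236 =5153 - 917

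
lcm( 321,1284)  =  1284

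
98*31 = 3038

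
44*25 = 1100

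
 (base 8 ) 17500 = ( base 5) 224000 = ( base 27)aq8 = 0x1F40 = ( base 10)8000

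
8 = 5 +3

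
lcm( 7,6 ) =42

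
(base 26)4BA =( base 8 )5670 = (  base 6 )21520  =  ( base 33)2OU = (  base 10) 3000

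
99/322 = 99/322 = 0.31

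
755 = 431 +324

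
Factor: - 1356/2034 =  - 2^1*3^( - 1 ) = - 2/3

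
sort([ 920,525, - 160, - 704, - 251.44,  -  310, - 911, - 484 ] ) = [ - 911, - 704, - 484, - 310, - 251.44, - 160,525, 920 ]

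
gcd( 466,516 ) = 2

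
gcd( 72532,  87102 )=2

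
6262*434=2717708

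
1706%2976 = 1706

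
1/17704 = 1/17704 = 0.00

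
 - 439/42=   - 439/42= - 10.45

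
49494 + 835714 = 885208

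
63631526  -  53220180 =10411346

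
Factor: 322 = 2^1*7^1*23^1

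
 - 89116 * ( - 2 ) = 178232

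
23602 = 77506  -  53904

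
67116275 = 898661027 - 831544752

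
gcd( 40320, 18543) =21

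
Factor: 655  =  5^1 * 131^1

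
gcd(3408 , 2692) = 4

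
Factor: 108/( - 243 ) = - 4/9= - 2^2*3^( - 2) 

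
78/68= 39/34 = 1.15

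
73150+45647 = 118797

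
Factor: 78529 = 11^3*59^1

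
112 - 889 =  - 777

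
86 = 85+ 1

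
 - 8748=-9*972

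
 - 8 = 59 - 67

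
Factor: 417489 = 3^1*317^1 * 439^1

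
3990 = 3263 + 727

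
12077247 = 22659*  533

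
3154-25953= -22799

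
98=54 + 44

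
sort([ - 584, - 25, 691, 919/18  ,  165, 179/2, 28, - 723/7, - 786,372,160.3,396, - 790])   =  [ - 790,-786, - 584, - 723/7, - 25, 28, 919/18,179/2,160.3,  165,372,396, 691 ]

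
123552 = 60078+63474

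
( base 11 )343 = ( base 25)GA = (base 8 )632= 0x19A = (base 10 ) 410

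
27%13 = 1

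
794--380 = 1174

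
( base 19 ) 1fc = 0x292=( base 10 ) 658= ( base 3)220101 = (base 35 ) IS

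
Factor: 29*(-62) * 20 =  - 2^3*5^1*29^1*31^1 = - 35960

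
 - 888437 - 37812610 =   -  38701047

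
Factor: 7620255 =3^2  *5^1*169339^1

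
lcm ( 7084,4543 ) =417956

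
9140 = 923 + 8217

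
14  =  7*2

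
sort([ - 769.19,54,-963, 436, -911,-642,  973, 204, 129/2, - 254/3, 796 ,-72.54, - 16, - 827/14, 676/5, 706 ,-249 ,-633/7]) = [-963,- 911 ,  -  769.19,-642,-249, - 633/7, - 254/3, -72.54, - 827/14, - 16, 54,129/2, 676/5, 204,  436, 706,796, 973] 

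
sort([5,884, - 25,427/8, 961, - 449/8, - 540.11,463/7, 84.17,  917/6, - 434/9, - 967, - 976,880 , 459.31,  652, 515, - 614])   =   [-976, - 967, - 614, - 540.11, - 449/8,-434/9, - 25, 5,427/8, 463/7,84.17,  917/6,459.31, 515, 652 , 880, 884 , 961 ] 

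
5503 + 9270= 14773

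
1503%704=95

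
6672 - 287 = 6385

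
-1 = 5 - 6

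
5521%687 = 25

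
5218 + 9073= 14291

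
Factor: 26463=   3^1*8821^1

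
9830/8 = 4915/4 = 1228.75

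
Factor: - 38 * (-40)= 2^4*5^1*19^1 = 1520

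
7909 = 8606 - 697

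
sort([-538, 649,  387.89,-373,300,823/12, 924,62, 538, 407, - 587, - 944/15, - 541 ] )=[ - 587, - 541, - 538,-373,-944/15,62, 823/12, 300,387.89,407,538,649, 924]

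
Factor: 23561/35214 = 2^( - 1) * 3^(-1)*5869^(-1 )*23561^1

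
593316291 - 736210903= - 142894612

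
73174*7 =512218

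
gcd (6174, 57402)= 18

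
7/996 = 7/996 = 0.01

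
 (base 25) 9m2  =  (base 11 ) 4706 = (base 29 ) 7A0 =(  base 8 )14041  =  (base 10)6177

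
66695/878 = 66695/878 = 75.96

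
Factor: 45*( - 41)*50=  - 92250 = - 2^1*3^2*5^3*41^1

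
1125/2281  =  1125/2281 = 0.49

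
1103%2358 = 1103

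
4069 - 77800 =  - 73731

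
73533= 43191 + 30342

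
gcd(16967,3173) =19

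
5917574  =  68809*86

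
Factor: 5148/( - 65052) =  - 11^1*139^(-1) =- 11/139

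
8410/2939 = 2 + 2532/2939 = 2.86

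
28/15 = 28/15 = 1.87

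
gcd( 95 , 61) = 1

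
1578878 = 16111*98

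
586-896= - 310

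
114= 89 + 25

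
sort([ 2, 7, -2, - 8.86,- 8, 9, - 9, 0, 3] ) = [-9, - 8.86, - 8,-2, 0, 2, 3,7,9] 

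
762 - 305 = 457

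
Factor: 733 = 733^1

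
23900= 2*11950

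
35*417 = 14595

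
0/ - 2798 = 0/1 = -0.00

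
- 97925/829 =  - 119 + 726/829  =  -118.12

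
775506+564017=1339523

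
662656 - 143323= 519333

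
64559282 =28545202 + 36014080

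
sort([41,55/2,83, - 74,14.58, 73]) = [-74,14.58,55/2,  41,73,83 ]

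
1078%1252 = 1078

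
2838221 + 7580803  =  10419024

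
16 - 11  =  5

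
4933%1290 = 1063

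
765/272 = 2 + 13/16 = 2.81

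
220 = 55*4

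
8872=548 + 8324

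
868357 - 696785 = 171572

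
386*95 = 36670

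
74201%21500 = 9701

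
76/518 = 38/259=0.15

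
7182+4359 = 11541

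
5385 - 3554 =1831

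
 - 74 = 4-78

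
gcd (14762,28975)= 61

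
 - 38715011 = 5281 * ( - 7331 )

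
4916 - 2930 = 1986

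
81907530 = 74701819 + 7205711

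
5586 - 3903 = 1683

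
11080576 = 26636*416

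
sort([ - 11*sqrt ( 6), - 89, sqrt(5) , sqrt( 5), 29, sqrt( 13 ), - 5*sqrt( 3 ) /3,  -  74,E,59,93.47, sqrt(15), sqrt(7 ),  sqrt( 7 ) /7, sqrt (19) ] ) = [ - 89, - 74, - 11  *sqrt(6) , - 5*sqrt( 3 )/3,sqrt( 7)/7,sqrt( 5), sqrt(5 ),sqrt( 7),E,  sqrt(13), sqrt( 15 ),sqrt( 19 ), 29, 59,  93.47]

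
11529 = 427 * 27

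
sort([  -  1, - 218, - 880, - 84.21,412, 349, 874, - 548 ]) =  [-880, - 548,  -  218, - 84.21, - 1,349, 412, 874 ] 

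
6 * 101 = 606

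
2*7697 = 15394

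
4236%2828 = 1408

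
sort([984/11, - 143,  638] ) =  [-143,984/11, 638]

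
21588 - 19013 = 2575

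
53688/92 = 583 + 13/23 = 583.57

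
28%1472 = 28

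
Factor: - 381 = - 3^1*127^1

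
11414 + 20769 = 32183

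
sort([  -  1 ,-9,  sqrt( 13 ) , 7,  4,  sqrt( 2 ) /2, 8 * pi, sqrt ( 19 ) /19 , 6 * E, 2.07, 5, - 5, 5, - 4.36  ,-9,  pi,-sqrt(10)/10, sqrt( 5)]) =[ - 9, -9,  -  5, - 4.36, - 1, - sqrt( 10)/10, sqrt( 19 ) /19 , sqrt( 2 )/2,2.07, sqrt(5), pi, sqrt( 13),4, 5 , 5, 7, 6*E,8 * pi] 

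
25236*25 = 630900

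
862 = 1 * 862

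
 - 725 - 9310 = -10035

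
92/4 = 23 = 23.00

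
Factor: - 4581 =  - 3^2*509^1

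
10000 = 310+9690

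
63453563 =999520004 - 936066441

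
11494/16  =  718  +  3/8=718.38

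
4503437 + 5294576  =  9798013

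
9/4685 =9/4685=0.00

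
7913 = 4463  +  3450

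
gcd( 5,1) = 1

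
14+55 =69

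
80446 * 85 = 6837910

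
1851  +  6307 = 8158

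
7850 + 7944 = 15794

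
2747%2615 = 132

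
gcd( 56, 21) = 7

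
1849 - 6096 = -4247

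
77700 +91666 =169366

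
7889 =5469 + 2420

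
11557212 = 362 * 31926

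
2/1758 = 1/879 = 0.00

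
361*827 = 298547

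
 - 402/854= - 1 + 226/427 = - 0.47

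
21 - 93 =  - 72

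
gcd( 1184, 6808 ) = 296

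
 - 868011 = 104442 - 972453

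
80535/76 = 1059+51/76 = 1059.67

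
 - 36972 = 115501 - 152473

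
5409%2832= 2577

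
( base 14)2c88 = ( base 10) 7960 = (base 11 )5A87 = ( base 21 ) I11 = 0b1111100011000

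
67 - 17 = 50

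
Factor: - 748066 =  - 2^1*11^1*37^1*919^1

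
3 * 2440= 7320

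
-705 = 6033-6738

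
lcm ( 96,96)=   96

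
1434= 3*478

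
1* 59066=59066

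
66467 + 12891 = 79358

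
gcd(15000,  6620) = 20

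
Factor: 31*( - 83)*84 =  - 2^2 * 3^1*7^1*31^1*83^1 = -  216132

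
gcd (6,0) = 6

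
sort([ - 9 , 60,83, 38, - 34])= [ - 34, - 9,38,60 , 83]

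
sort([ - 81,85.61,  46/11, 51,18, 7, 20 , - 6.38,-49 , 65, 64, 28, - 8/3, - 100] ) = [ -100,-81  , - 49, - 6.38,  -  8/3,46/11, 7,18, 20, 28, 51,64, 65,85.61 ] 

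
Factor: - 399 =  - 3^1*7^1*19^1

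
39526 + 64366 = 103892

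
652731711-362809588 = 289922123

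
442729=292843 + 149886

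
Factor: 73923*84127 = 3^1*41^1*601^1*84127^1=6218920221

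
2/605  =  2/605 = 0.00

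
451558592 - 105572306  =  345986286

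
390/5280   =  13/176 = 0.07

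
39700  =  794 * 50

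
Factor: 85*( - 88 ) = -7480 = - 2^3*5^1*11^1*17^1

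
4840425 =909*5325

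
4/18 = 2/9 = 0.22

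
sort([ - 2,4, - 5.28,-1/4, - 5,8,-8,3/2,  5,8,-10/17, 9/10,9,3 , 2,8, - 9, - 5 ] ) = [-9,- 8,-5.28, - 5,-5, - 2, - 10/17,-1/4,9/10,3/2 , 2,3,4 , 5,8,8, 8,9 ]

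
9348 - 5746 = 3602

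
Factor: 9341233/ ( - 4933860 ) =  - 2^( - 2)*3^(- 1 )*5^ ( - 1)*11^1*82231^ ( - 1 )*849203^1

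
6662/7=951  +  5/7 = 951.71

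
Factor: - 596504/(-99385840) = 74563/12423230 = 2^(- 1)*5^( - 1 )*173^1*317^(-1) * 431^1*3919^(  -  1 ) 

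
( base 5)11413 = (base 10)858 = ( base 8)1532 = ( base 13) 510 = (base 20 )22I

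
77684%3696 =68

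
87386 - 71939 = 15447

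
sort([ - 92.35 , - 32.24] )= [ - 92.35, - 32.24]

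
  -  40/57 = - 40/57= - 0.70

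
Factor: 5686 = 2^1*2843^1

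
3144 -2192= 952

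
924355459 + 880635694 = 1804991153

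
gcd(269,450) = 1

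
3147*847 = 2665509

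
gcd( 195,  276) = 3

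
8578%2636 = 670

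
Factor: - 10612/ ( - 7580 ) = 5^(-1)  *7^1 = 7/5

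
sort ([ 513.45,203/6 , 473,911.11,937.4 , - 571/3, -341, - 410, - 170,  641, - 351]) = [ - 410, - 351, -341 , - 571/3, - 170, 203/6,473, 513.45 , 641,911.11,  937.4]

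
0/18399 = 0 = 0.00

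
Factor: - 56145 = -3^1*5^1*19^1*197^1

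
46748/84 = 11687/21 = 556.52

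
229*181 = 41449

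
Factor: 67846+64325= 132171 = 3^1*13^1 *3389^1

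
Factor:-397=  - 397^1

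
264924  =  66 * 4014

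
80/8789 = 80/8789 = 0.01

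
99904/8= 12488=12488.00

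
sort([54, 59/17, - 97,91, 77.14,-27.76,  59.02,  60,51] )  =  [ - 97, - 27.76, 59/17,51, 54, 59.02,60,77.14,91]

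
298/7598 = 149/3799 = 0.04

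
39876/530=75+63/265 = 75.24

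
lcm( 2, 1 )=2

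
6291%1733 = 1092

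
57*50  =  2850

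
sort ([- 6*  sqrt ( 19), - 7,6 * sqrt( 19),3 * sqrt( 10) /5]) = [ - 6 * sqrt(19 ), - 7,3*sqrt( 10) /5,6*sqrt( 19)]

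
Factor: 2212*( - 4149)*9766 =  - 89628324408 = - 2^3*3^2*7^1*19^1*79^1*257^1 * 461^1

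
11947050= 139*85950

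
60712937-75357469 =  - 14644532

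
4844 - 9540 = -4696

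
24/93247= 24/93247= 0.00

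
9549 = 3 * 3183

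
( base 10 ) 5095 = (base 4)1033213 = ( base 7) 20566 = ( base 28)6DR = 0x13e7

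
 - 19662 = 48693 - 68355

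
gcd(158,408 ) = 2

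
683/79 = 8 + 51/79  =  8.65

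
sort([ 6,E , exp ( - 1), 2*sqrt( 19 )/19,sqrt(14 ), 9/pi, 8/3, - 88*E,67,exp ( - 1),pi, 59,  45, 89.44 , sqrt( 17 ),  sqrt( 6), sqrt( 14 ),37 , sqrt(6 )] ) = [ -88* E, exp(- 1),exp( - 1),2 *sqrt(19) /19, sqrt( 6 ), sqrt (6 ),8/3,  E, 9/pi,  pi , sqrt( 14), sqrt(14), sqrt( 17 ), 6,37,45, 59, 67,  89.44] 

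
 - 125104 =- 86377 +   -  38727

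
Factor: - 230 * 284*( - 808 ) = 52778560 = 2^6*5^1 * 23^1*71^1*101^1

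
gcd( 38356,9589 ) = 9589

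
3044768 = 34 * 89552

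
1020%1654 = 1020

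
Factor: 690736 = 2^4*23^1*1877^1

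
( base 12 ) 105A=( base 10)1798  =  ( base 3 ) 2110121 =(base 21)41d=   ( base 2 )11100000110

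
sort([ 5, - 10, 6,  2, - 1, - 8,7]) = [ - 10, - 8, - 1,2,5, 6, 7]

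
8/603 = 8/603 = 0.01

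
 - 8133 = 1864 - 9997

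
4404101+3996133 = 8400234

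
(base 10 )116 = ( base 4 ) 1310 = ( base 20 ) 5G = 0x74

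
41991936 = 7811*5376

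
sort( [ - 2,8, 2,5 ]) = [ - 2, 2,5, 8]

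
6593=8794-2201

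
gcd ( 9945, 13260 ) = 3315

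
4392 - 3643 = 749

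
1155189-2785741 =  - 1630552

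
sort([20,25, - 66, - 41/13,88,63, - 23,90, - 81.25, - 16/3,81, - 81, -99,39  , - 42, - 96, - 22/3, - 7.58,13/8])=[ - 99, - 96 , - 81.25, - 81,  -  66,- 42, - 23, - 7.58, - 22/3, - 16/3, - 41/13, 13/8,20,25, 39,63, 81,88,  90]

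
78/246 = 13/41 = 0.32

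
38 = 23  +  15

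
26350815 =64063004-37712189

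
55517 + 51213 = 106730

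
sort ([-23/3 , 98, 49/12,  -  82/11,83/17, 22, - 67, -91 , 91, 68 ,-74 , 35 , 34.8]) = [ - 91, - 74 , - 67,-23/3 ,-82/11, 49/12,83/17,  22 , 34.8 , 35,  68,91,  98]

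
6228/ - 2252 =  - 3 + 132/563 = - 2.77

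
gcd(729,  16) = 1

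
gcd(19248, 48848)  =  16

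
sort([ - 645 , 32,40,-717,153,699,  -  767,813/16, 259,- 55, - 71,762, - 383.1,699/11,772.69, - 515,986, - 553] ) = [ - 767, - 717, - 645, - 553, - 515, - 383.1, - 71, - 55,32, 40, 813/16,699/11,153,259,699, 762,772.69,986 ] 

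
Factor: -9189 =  - 3^2*1021^1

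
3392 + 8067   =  11459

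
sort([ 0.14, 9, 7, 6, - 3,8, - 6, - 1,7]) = [ - 6, - 3,-1,0.14,6,7,7, 8,9] 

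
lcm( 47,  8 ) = 376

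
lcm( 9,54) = 54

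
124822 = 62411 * 2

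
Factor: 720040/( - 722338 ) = -2^2*5^1*23^( - 1 )*41^ ( - 1)*47^1 = - 940/943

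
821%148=81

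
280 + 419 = 699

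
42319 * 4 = 169276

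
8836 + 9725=18561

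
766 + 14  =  780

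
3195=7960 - 4765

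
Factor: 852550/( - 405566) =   -  7225/3437 = -  5^2 * 7^(  -  1 )*17^2*491^(- 1)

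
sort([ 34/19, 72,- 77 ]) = [-77, 34/19 , 72] 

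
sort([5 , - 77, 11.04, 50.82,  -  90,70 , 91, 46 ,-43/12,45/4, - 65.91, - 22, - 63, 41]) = [ - 90, - 77, - 65.91 ,-63 , -22  , - 43/12,5,  11.04,45/4,  41, 46, 50.82,  70, 91 ]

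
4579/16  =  286 + 3/16 = 286.19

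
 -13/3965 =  - 1/305 = - 0.00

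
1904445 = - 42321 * ( - 45) 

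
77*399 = 30723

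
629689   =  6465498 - 5835809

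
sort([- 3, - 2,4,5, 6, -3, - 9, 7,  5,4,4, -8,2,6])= [ - 9 ,  -  8, - 3, - 3 ,-2,  2 , 4, 4, 4, 5, 5,6,  6,7 ] 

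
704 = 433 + 271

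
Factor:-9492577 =-2153^1 * 4409^1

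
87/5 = 17 + 2/5 = 17.40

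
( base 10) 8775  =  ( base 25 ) e10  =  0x2247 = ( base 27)C10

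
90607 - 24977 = 65630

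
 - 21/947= -21/947 = -0.02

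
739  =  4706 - 3967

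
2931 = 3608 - 677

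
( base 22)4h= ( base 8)151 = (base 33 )36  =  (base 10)105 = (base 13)81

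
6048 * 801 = 4844448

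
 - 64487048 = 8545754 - 73032802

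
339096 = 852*398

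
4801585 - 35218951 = - 30417366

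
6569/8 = 821 + 1/8 = 821.12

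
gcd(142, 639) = 71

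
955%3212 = 955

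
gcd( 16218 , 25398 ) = 306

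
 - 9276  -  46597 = -55873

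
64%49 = 15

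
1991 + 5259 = 7250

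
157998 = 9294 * 17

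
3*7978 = 23934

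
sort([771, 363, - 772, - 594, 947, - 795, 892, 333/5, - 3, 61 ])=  [ - 795, - 772, - 594, - 3, 61,  333/5,  363, 771,  892,947 ]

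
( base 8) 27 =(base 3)212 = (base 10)23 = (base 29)N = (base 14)19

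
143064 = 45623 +97441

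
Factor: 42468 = 2^2*3^1*3539^1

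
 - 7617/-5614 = 1 + 2003/5614 = 1.36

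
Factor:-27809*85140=- 2^2*3^2*5^1 * 11^1 *43^1*27809^1 = - 2367658260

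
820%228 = 136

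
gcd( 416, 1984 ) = 32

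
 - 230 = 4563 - 4793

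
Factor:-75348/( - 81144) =13/14=2^ ( - 1) * 7^(-1)*13^1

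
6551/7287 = 6551/7287 = 0.90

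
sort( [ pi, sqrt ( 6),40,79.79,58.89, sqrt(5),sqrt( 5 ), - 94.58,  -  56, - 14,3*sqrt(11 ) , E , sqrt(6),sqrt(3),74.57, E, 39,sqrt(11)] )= [-94.58, - 56, - 14,sqrt( 3),sqrt( 5), sqrt(5 ),sqrt(6) , sqrt(6),E,E,pi,sqrt(11 ), 3*sqrt( 11), 39,  40, 58.89,74.57, 79.79]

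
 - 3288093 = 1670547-4958640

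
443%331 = 112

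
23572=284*83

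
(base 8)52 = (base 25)1H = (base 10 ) 42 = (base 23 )1J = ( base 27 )1f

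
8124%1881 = 600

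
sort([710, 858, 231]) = [231, 710, 858 ]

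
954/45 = 106/5= 21.20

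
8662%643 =303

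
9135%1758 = 345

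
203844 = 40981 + 162863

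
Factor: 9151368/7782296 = 3^1 *97^1*3931^1 * 972787^( - 1 ) = 1143921/972787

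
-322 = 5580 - 5902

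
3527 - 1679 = 1848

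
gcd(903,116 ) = 1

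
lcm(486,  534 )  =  43254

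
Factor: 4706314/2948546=17^1*29^(-2)*149^1*929^1*1753^( - 1 ) = 2353157/1474273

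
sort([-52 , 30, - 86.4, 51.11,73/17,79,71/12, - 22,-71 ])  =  [ - 86.4, - 71  , - 52 , - 22, 73/17,71/12,30, 51.11,79]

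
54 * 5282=285228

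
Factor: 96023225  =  5^2 *17^1*101^1*2237^1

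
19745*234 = 4620330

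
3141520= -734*(-4280 )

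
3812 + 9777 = 13589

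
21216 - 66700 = -45484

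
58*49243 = 2856094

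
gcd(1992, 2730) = 6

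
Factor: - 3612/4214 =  - 2^1*3^1*7^( - 1 )  =  - 6/7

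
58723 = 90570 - 31847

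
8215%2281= 1372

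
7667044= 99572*77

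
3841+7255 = 11096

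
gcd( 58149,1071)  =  63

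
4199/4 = 4199/4 = 1049.75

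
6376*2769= 17655144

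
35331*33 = 1165923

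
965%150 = 65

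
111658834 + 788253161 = 899911995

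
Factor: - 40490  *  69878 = -2^2 * 5^1 * 4049^1 * 34939^1=- 2829360220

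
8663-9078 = -415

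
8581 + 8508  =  17089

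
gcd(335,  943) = 1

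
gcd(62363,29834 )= 7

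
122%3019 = 122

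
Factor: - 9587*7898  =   - 75718126 = - 2^1*11^1*359^1*9587^1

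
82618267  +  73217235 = 155835502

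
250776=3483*72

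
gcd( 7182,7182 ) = 7182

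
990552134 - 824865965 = 165686169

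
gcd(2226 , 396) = 6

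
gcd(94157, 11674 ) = 1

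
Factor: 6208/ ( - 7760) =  -4/5=-2^2 * 5^( - 1)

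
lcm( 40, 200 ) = 200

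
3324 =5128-1804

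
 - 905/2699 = -1  +  1794/2699 = - 0.34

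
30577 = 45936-15359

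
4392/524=1098/131 = 8.38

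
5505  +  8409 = 13914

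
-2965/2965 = -1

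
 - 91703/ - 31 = 2958 + 5/31 = 2958.16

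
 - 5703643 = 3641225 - 9344868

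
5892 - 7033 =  - 1141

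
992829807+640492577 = 1633322384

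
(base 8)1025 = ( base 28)J1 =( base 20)16d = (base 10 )533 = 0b1000010101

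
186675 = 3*62225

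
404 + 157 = 561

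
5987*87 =520869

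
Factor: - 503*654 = -2^1*3^1*109^1*503^1 = - 328962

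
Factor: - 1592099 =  - 1592099^1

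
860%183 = 128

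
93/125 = 93/125 = 0.74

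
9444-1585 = 7859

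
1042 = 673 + 369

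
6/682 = 3/341=   0.01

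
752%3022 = 752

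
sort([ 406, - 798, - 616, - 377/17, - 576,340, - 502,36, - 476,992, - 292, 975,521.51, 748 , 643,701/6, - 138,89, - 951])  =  [ - 951, - 798, - 616, - 576, - 502, - 476,-292, - 138, - 377/17, 36, 89,701/6,340,406,521.51,643,748,975 , 992] 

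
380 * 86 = 32680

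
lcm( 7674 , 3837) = 7674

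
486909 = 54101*9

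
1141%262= 93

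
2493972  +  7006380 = 9500352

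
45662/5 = 9132 + 2/5 = 9132.40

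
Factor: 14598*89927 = 1312754346=2^1*3^2*19^1*811^1*4733^1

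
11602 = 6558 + 5044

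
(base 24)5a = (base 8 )202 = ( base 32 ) 42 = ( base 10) 130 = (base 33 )3V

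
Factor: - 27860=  - 2^2*5^1*7^1*199^1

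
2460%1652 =808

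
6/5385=2/1795 = 0.00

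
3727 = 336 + 3391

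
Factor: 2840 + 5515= 3^1*5^1*  557^1 = 8355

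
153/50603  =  153/50603 = 0.00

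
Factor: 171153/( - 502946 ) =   -  2^ ( - 1) *3^4*2113^1*251473^(  -  1)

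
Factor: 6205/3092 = 2^ (- 2)*5^1*17^1* 73^1*773^( - 1) 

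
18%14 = 4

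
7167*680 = 4873560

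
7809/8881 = 7809/8881= 0.88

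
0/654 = 0 = 0.00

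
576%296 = 280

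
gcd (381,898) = 1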